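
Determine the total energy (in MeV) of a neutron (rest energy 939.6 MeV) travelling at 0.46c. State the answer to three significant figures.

Lorentz factor: γ = (1 − 0.2116)^(−1/2) = 1.1262.
Total energy: E = γmc² = 1.1262 × 939.6 MeV = 1060 MeV.

1060 MeV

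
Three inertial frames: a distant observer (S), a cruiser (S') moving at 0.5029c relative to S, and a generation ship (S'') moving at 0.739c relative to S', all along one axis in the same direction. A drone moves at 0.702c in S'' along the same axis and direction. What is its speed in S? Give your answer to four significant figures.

Apply u = (u'+v)/(1+u'v) twice. Drone in the cruiser frame: (0.702+0.739)/(1+0.702·0.739) = 1.441/1.518778 = 0.94879c.
That velocity, transformed to the rest frame of a distant observer: (0.94879+0.5029)/(1+0.94879·0.5029) = 1.45169/1.477146491 = 0.98277c.

0.9828c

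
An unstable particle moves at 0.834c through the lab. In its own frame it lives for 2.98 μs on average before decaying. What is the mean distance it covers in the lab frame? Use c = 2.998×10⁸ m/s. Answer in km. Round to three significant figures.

1.35 km

With β = 0.834, γ = 1/√(1 − 0.834²) = 1/√0.304444 = 1.8124.
Lab-frame lifetime: Δt = γτ = 1.8124 × 2.98 μs = 5.401 μs.
Distance: d = vΔt = 0.834 × 2.998×10⁸ m/s × 5.4010×10^-6 s = 1350 m = 1.35 km.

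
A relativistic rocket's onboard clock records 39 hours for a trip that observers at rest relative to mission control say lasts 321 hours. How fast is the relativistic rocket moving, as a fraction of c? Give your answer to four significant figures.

0.9926c

γ = Δt/Δτ = 321/39 = 8.2308.
β = √(1 − 1/γ²) = √(1 − 0.014761) = √0.985239 = 0.9926.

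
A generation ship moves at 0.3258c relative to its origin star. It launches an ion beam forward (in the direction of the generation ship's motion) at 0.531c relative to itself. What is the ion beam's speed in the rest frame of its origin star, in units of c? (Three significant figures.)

0.730c

Relativistic velocity addition: u = (u' + v)/(1 + u'v/c²), with u' = 0.531c and v = 0.3258c.
Numerator: 0.531 + 0.3258 = 0.8568. Denominator: 1 + (0.531)(0.3258) = 1.1729998.
u = 0.8568/1.1729998 = 0.73043, so the speed is 0.730c.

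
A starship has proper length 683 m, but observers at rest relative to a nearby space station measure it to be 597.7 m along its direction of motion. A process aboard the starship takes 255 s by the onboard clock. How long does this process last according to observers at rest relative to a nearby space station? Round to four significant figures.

291.4 s

Length contraction gives γ = L₀/L = 683/597.7 = 1.14271.
The same γ dilates the second interval: 1.14271 × 255 s = 291.4 s.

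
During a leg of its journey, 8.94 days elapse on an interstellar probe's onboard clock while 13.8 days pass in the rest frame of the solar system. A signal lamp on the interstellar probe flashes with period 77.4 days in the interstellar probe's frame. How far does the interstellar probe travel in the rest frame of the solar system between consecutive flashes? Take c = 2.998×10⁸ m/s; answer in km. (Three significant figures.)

From Δt = γΔτ: γ = 13.8/8.94 = 1.54362.
β = √(1 − 1/γ²) = 0.76179. Lab-frame period = γτ = 1.54362×77.4 days = 119.48 days. Distance = βc × γτ = 0.76179 × 2.998×10⁸ m/s × 10323072 s = 2.3576×10^15 m = 2.36×10^12 km.

2.36×10^12 km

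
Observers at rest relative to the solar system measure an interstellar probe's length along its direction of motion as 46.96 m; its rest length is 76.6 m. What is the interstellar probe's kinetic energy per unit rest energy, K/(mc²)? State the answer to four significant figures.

0.6312

Length contraction gives γ = L₀/L = 76.6/46.96 = 1.63118.
Since K = (γ−1)mc², K/(mc²) = 1.63118 − 1 = 0.6312.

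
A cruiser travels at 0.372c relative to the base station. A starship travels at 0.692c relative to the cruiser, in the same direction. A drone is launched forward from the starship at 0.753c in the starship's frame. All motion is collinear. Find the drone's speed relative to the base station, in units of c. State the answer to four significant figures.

First combine the drone and starship (S''→S'): u₁ = (0.753 + 0.692)/(1 + 0.753×0.692) = 1.445/1.521076 = 0.94999.
Then combine with the cruiser (S'→S): u = (0.94999 + 0.372)/(1 + 0.94999×0.372) = 1.32199/1.35339628 = 0.97679.

0.9768c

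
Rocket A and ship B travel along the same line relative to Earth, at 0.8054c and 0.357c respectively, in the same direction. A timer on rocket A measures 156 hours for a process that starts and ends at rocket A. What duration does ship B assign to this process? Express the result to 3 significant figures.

201 hours

Transform rocket A's velocity into ship B's frame: (0.8054 − 0.357)/(1 − 0.8054·0.357) = 0.4484/0.7124722, so the relative speed is 0.62936c.
At |u| = 0.62936c, γ = (1 − 0.396094)^(−1/2) = 1.2868.
The clock on rocket A records proper time, so ship B measures Δt = γΔτ = 1.2868 × 156 = 201 hours.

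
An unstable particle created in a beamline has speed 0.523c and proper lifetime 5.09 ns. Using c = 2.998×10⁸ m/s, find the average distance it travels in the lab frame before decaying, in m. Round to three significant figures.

0.936 m

γ = 1/√(1 − β²) = 1/√(1 − 0.273529) = 1/√0.726471 = 1/0.852333 = 1.1733.
Lab-frame lifetime: Δt = γτ = 1.1733 × 5.09 ns = 5.9721 ns.
Distance: d = vΔt = 0.523 × 2.998×10⁸ m/s × 5.9721×10^-9 s = 0.936 m.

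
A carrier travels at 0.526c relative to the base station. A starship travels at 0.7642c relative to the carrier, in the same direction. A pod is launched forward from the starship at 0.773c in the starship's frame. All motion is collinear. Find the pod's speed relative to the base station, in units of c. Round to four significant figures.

First combine the pod and starship (S''→S'): u₁ = (0.773 + 0.7642)/(1 + 0.773×0.7642) = 1.5372/1.5907266 = 0.96635.
Then combine with the carrier (S'→S): u = (0.96635 + 0.526)/(1 + 0.96635×0.526) = 1.49235/1.5083001 = 0.98943.

0.9894c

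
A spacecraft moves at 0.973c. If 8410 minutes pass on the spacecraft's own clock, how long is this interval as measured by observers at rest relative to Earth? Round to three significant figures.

With β = 0.973, γ = 1/√(1 − 0.973²) = 1/√0.053271 = 4.3327.
Time dilation: Δt = γ·Δτ = 4.3327 × 8410 = 36400 minutes.

36400 minutes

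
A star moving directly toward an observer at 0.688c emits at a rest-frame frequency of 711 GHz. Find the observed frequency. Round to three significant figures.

Relativistic Doppler (source moving toward): f_obs = f_src · √((1+β)/(1−β)).
With β = 0.688: factor = √(1.688/0.312) = 2.326.
f_obs = 711 × 2.326 = 1650 GHz.

1650 GHz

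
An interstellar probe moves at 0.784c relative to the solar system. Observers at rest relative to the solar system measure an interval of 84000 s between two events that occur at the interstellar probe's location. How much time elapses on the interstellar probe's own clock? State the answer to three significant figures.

Lorentz factor: γ = (1 − 0.614656)^(−1/2) = 1.6109.
The moving clock records proper time: Δτ = Δt/γ = 84000/1.6109 = 52100 s.

52100 s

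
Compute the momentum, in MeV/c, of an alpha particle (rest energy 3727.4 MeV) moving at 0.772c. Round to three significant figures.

γ = 1/√(1 − β²) = 1/√(1 − 0.595984) = 1/√0.404016 = 1/0.635623 = 1.5733.
Momentum: p = γβ·mc = 1.5733 × 0.772 × 3727.4 MeV/c = 4530 MeV/c.

4530 MeV/c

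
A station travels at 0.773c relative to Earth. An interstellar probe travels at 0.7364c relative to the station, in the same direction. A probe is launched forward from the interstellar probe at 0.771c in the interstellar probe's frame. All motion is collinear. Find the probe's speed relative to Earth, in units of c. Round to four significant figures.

0.9950c

Apply u = (u'+v)/(1+u'v) twice. Probe in the station frame: (0.771+0.7364)/(1+0.771·0.7364) = 1.5074/1.5677644 = 0.9615c.
That velocity, transformed to the rest frame of Earth: (0.9615+0.773)/(1+0.9615·0.773) = 1.7345/1.7432395 = 0.99499c.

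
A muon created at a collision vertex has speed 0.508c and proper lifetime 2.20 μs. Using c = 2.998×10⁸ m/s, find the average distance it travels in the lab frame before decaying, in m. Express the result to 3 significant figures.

389 m

γ = 1/√(1 − β²) = 1/√(1 − 0.258064) = 1/√0.741936 = 1/0.861357 = 1.161.
Lab-frame lifetime: Δt = γτ = 1.161 × 2.20 μs = 2.5542 μs.
Distance: d = vΔt = 0.508 × 2.998×10⁸ m/s × 2.5542×10^-6 s = 389 m.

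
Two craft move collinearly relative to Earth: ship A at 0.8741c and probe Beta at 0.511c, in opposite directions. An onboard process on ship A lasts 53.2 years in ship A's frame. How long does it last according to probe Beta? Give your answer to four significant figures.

184.3 years

Transform ship A's velocity into probe Beta's frame: (0.8741 + 0.511)/(1 + 0.8741·0.511) = 1.3851/1.4466651, so the relative speed is 0.95744c.
γ for this relative speed: γ = 1/√(1 − 0.916691) = 3.4646.
The clock on ship A records proper time, so probe Beta measures Δt = γΔτ = 3.4646 × 53.2 = 184.3 years.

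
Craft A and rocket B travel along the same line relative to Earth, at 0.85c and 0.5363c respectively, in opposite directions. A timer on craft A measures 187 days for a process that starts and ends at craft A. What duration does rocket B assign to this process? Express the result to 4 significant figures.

The velocity of craft A relative to rocket B is (0.85 + 0.5363)c / (1 + 0.85×0.5363) = 0.95222c; relative speed 0.95222c.
γ for this relative speed: γ = 1/√(1 − 0.906723) = 3.2743.
Craft A's interval is proper; time dilation gives Δt_B = γΔτ = 3.2743 × 187 days = 612.3 days.

612.3 days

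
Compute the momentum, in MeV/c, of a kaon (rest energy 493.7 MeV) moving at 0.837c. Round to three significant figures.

β² = 0.700569, so γ = 1/√0.299431 = 1.8275.
Momentum: p = γβ·mc = 1.8275 × 0.837 × 493.7 MeV/c = 755 MeV/c.

755 MeV/c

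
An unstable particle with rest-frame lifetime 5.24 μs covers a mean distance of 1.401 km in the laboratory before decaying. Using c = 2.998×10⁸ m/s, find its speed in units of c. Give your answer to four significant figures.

0.6656c

Let x = d/(cτ) = 1401 m / (2.998×10⁸ m/s × 5.240×10^-6 s) = 0.89182. Since d = βγcτ, x = βγ = β/√(1−β²).
Solving: β² = x²/(1+x²) = 0.795343/1.795343 = 0.443003, so β = 0.6656.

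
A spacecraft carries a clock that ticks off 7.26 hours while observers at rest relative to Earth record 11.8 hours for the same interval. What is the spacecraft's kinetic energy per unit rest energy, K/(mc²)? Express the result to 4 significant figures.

The time-dilation ratio gives γ = 11.8/7.26 = 1.62534.
Since K = (γ−1)mc², K/(mc²) = 1.62534 − 1 = 0.6253.

0.6253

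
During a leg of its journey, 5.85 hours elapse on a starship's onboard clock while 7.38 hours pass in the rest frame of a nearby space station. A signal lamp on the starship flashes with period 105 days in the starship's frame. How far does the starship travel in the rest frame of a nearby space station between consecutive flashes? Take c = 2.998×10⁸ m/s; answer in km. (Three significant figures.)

The time-dilation ratio gives γ = 7.38/5.85 = 1.26154.
β = √(1 − 1/γ²) = 0.60964. Lab-frame period = γτ = 1.26154×105 days = 132.46 days. Distance = βc × γτ = 0.60964 × 2.998×10⁸ m/s × 11444544 s = 2.0917×10^15 m = 2.09×10^12 km.

2.09×10^12 km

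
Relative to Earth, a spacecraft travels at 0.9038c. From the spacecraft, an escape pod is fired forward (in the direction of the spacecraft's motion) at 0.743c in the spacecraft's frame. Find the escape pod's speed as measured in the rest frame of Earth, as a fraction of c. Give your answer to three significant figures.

In units of c, u = (u' + v)/(1 + u'v) with u' = 0.743 and v = 0.9038.
Numerator: 0.743 + 0.9038 = 1.6468. Denominator: 1 + (0.743)(0.9038) = 1.6715234.
u = 1.6468/1.6715234 = 0.98521, so the speed is 0.985c.

0.985c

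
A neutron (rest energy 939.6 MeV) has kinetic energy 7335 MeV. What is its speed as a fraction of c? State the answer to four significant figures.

0.9935c

γ = 1 + K/(mc²) = 1 + 7335/939.6 = 8.8065.
β = √(1 − 1/γ²) = √(1 − 0.0128942) = √0.9871058 = 0.9935.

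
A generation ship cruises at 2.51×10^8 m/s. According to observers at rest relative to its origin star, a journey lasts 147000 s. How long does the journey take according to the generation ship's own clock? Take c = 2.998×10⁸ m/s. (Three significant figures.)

β = v/c = (2.51×10^8 m/s)/(2.998×10⁸ m/s) = 0.837225.
With β = 0.837225, γ = 1/√(1 − 0.837225²) = 1/√0.2990543 = 1.8286.
The moving clock records proper time: Δτ = Δt/γ = 147000/1.8286 = 80400 s.

80400 s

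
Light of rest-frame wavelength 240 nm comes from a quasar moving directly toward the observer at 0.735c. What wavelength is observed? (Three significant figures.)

Relativistic Doppler for wavelength: λ_obs = λ_src · √((1−β)/(1+β)).
With β = 0.735: factor = √(0.265/1.735) = 0.39082.
λ_obs = 240 × 0.39082 = 93.8 nm.

93.8 nm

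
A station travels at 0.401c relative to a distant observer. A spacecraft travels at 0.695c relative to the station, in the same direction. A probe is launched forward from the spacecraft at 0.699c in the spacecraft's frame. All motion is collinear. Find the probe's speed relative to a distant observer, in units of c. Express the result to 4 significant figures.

0.9731c

Compose velocities in two stages. Stage 1 (into S'): u₁ = (0.699+0.695)/(1+0.699×0.695) = 0.93821.
Stage 2 (into S): u = (0.93821+0.401)/(1+0.93821×0.401) = 0.97311, so the speed is 0.9731c.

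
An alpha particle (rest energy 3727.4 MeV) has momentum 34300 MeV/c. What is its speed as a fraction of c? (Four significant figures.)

pc/(mc²) = 34300/3727.4 = 9.2021 = βγ = β/√(1−β²).
So β² = x²/(1 + x²) with x = 9.2021: x² = 84.6786, β² = 84.6786/85.6786 = 0.988328, β = 0.9941.

0.9941c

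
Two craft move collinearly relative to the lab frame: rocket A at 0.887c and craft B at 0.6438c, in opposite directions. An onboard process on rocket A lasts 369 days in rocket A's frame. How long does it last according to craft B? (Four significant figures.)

The velocity of rocket A relative to craft B is (0.887 + 0.6438)c / (1 + 0.887×0.6438) = 0.97438c; relative speed 0.97438c.
At |u| = 0.97438c, γ = (1 − 0.949416)^(−1/2) = 4.4462.
Rocket A's interval is proper; time dilation gives Δt_B = γΔτ = 4.4462 × 369 days = 1641 days.

1641 days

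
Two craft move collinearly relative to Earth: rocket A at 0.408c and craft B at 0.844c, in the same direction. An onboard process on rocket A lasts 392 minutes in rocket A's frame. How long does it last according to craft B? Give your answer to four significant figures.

The velocity of rocket A relative to craft B is (0.408 − 0.844)c / (1 − 0.408×0.844) = −0.66499c; relative speed 0.66499c.
At |u| = 0.66499c, γ = (1 − 0.442212)^(−1/2) = 1.339.
Rocket A's interval is proper; time dilation gives Δt_B = γΔτ = 1.339 × 392 minutes = 524.9 minutes.

524.9 minutes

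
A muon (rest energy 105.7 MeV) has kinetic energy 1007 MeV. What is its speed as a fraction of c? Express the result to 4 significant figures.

0.9955c

γ = 1 + K/(mc²) = 1 + 1007/105.7 = 10.527.
β = √(1 − 1/γ²) = √(1 − 0.00902383) = √0.99097617 = 0.9955.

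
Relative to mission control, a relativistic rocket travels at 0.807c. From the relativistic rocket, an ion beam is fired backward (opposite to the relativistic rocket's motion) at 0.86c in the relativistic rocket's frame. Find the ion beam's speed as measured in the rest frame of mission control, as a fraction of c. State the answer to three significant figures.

0.173c

Relativistic velocity addition: u = (u' + v)/(1 + u'v/c²), with u' = −0.86c and v = 0.807c.
Numerator: −0.86 + 0.807 = −0.053. Denominator: 1 + (−0.86)(0.807) = 0.30598.
u = −0.053/0.30598 = −0.17321, so the speed is 0.173c.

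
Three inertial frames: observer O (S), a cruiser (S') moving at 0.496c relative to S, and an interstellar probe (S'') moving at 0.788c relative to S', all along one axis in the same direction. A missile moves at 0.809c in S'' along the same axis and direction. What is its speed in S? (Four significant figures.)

Apply u = (u'+v)/(1+u'v) twice. Missile in the cruiser frame: (0.809+0.788)/(1+0.809·0.788) = 1.597/1.637492 = 0.97527c.
That velocity, transformed to the rest frame of observer O: (0.97527+0.496)/(1+0.97527·0.496) = 1.47127/1.48373392 = 0.9916c.

0.9916c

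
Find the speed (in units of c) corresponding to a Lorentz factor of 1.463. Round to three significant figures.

β = √(1 − 1/γ²) = √(1 − 1/2.140369) = √0.532791 = 0.730.

0.730c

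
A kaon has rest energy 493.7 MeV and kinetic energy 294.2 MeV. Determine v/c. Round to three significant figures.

K = (γ−1)mc², so γ = 1 + 294.2/493.7 = 1.5959.
Then v/c = √(1 − γ⁻²) = √(1 − 0.392635) = √0.607365 = 0.779.

0.779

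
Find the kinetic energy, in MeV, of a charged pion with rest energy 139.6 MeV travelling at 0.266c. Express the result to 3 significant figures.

With β = 0.266, γ = 1/√(1 − 0.266²) = 1/√0.929244 = 1.037373.
Kinetic energy: K = (γ − 1)mc² = (1.037373 − 1) × 139.6 MeV = 0.037373 × 139.6 = 5.22 MeV.

5.22 MeV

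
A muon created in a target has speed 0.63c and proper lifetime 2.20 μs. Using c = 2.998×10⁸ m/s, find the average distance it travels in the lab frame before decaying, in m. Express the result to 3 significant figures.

γ = 1/√(1 − β²) = 1/√(1 − 0.3969) = 1/√0.6031 = 1/0.776595 = 1.2877.
Lab-frame lifetime: Δt = γτ = 1.2877 × 2.20 μs = 2.8329 μs.
Distance: d = vΔt = 0.63 × 2.998×10⁸ m/s × 2.8329×10^-6 s = 535 m.

535 m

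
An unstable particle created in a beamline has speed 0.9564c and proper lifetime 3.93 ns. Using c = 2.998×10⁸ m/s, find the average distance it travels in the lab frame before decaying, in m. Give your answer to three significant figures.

β² = 0.91470096, so γ = 1/√0.08529904 = 3.424.
Lab-frame lifetime: Δt = γτ = 3.424 × 3.93 ns = 13.456 ns.
Distance: d = vΔt = 0.9564 × 2.998×10⁸ m/s × 1.3456×10^-8 s = 3.86 m.

3.86 m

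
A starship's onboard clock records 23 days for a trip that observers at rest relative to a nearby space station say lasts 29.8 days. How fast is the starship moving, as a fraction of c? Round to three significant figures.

0.636c

γ = Δt/Δτ = 29.8/23 = 1.2957.
β = √(1 − 1/γ²) = √(1 − 0.59565) = √0.40435 = 0.636.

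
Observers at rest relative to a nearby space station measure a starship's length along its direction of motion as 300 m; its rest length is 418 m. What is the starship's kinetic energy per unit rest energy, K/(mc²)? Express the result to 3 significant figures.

0.393

From L = L₀/γ: γ = 418/300 = 1.39333.
K/(mc²) = γ − 1 = 1.39333 − 1 = 0.393.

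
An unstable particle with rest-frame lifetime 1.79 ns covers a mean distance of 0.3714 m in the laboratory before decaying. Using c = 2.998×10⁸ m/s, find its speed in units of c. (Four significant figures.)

0.5691c

Let x = d/(cτ) = 0.3714 m / (2.998×10⁸ m/s × 1.790×10^-9 s) = 0.69208. Since d = βγcτ, x = βγ = β/√(1−β²).
Solving: β² = x²/(1+x²) = 0.478975/1.478975 = 0.323856, so β = 0.5691.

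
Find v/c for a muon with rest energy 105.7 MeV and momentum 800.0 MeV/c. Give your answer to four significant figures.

pc/(mc²) = 800.0/105.7 = 7.5686 = βγ = β/√(1−β²).
So β² = x²/(1 + x²) with x = 7.5686: x² = 57.2837, β² = 57.2837/58.2837 = 0.982843, β = 0.9914.

0.9914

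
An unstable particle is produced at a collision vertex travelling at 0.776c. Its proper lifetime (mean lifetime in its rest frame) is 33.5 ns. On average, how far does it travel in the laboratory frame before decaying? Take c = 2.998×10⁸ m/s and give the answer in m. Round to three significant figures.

12.4 m

γ = 1/√(1 − β²) = 1/√(1 − 0.602176) = 1/√0.397824 = 1/0.630733 = 1.5855.
Lab-frame lifetime: Δt = γτ = 1.5855 × 33.5 ns = 53.114 ns.
Distance: d = vΔt = 0.776 × 2.998×10⁸ m/s × 5.3114×10^-8 s = 12.4 m.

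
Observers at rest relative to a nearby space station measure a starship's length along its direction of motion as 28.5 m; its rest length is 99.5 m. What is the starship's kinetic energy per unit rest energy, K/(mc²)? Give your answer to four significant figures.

Length contraction gives γ = L₀/L = 99.5/28.5 = 3.49123.
K/(mc²) = γ − 1 = 3.49123 − 1 = 2.491.

2.491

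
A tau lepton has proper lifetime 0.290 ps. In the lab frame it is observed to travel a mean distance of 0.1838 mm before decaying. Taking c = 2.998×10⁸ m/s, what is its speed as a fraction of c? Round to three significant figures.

0.904c

Lab distance = (lab lifetime)·v = γτ·βc, so βγ = d/(cτ) = 1.838×10^-4/(2.998×10⁸ × 2.900×10^-13) = 2.1141.
With βγ = 2.1141: γ² = 1 + (βγ)² = 5.46942, and β = (βγ)/γ = 2.1141/2.33868 = 0.904.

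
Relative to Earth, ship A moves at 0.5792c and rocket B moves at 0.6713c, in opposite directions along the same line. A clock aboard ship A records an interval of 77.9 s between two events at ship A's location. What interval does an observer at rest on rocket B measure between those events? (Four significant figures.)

179.1 s

Transform ship A's velocity into rocket B's frame: (0.5792 + 0.6713)/(1 + 0.5792·0.6713) = 1.2505/1.38881696, so the relative speed is 0.90041c.
γ for this relative speed: γ = 1/√(1 − 0.810738) = 2.2986.
The clock on ship A records proper time, so rocket B measures Δt = γΔτ = 2.2986 × 77.9 = 179.1 s.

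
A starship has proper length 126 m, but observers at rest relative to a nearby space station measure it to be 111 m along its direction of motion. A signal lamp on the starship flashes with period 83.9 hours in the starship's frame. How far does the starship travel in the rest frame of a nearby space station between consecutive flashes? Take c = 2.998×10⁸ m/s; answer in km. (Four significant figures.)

4.864×10^10 km

From L = L₀/γ: γ = 126/111 = 1.13514.
β = √(1 − 1/γ²) = 0.47321. Lab-frame period = γτ = 1.13514×83.9 hours = 95.238 hours. Distance = βc × γτ = 0.47321 × 2.998×10⁸ m/s × 342856.8 s = 4.8641×10^13 m = 4.864×10^10 km.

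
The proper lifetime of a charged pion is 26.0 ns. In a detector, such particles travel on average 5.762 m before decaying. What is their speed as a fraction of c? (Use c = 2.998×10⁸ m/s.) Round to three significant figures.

0.594c

Lab distance = (lab lifetime)·v = γτ·βc, so βγ = d/(cτ) = 5.762/(2.998×10⁸ × 2.600×10^-8) = 0.73921.
With βγ = 0.73921: γ² = 1 + (βγ)² = 1.546431, and β = (βγ)/γ = 0.73921/1.24356 = 0.594.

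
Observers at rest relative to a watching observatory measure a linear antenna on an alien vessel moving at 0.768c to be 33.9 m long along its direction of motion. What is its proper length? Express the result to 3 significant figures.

52.9 m

Lorentz factor: γ = (1 − 0.589824)^(−1/2) = 1.5614.
Proper length: L₀ = γ·L = 1.5614 × 33.9 = 52.9 m.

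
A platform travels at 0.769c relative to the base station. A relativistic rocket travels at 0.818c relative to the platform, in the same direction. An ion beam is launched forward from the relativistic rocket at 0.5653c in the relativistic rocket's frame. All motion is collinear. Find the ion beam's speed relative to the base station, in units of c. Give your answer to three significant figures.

First combine the ion beam and relativistic rocket (S''→S'): u₁ = (0.5653 + 0.818)/(1 + 0.5653×0.818) = 1.3833/1.4624154 = 0.9459.
Then combine with the platform (S'→S): u = (0.9459 + 0.769)/(1 + 0.9459×0.769) = 1.7149/1.7273971 = 0.99277.

0.993c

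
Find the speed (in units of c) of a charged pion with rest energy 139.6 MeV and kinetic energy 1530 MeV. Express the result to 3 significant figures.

K = (γ−1)mc², so γ = 1 + 1530/139.6 = 11.96.
Then v/c = √(1 − γ⁻²) = √(1 − 0.00699097) = √0.99300903 = 0.996.

0.996c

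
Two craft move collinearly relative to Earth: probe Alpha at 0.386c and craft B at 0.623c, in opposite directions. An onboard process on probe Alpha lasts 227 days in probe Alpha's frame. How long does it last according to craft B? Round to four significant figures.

Speed of probe Alpha in craft B's frame: u = (v_A + v_B)/(1 + v_A v_B/c²) = (0.386 + 0.623)/(1 + 0.386×0.623) = 1.009/1.240478 = 0.8134; |u| = 0.8134c.
γ for this relative speed: γ = 1/√(1 − 0.66162) = 1.7191.
Probe Alpha's interval is proper; time dilation gives Δt_B = γΔτ = 1.7191 × 227 days = 390.2 days.

390.2 days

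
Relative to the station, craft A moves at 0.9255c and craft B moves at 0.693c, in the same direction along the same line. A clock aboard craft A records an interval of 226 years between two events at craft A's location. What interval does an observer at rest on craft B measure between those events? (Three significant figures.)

Speed of craft A in craft B's frame: u = (v_A − v_B)/(1 − v_A v_B/c²) = (0.9255 − 0.693)/(1 − 0.9255×0.693) = 0.2325/0.3586285 = 0.6483; |u| = 0.6483c.
At |u| = 0.6483c, γ = (1 − 0.420293)^(−1/2) = 1.3134.
Craft A's interval is proper; time dilation gives Δt_B = γΔτ = 1.3134 × 226 years = 297 years.

297 years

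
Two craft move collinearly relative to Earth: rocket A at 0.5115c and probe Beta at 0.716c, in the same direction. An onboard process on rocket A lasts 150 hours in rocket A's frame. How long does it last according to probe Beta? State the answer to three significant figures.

158 hours

Transform rocket A's velocity into probe Beta's frame: (0.5115 − 0.716)/(1 − 0.5115·0.716) = −0.2045/0.633766, so the relative speed is 0.32267c.
At |u| = 0.32267c, γ = (1 − 0.104116)^(−1/2) = 1.0565.
The clock on rocket A records proper time, so probe Beta measures Δt = γΔτ = 1.0565 × 150 = 158 hours.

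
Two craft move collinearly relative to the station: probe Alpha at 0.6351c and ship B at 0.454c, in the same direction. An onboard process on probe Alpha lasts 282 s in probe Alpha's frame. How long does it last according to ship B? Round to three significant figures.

The velocity of probe Alpha relative to ship B is (0.6351 − 0.454)c / (1 − 0.6351×0.454) = 0.25447c; relative speed 0.25447c.
γ for this relative speed: γ = 1/√(1 − 0.064755) = 1.034.
The clock on probe Alpha records proper time, so ship B measures Δt = γΔτ = 1.034 × 282 = 292 s.

292 s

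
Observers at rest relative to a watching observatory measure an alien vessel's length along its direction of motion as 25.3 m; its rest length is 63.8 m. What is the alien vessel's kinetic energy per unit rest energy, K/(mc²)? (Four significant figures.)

1.522

γ = L₀/L = 63.8/25.3 = 2.52174.
K/(mc²) = γ − 1 = 2.52174 − 1 = 1.522.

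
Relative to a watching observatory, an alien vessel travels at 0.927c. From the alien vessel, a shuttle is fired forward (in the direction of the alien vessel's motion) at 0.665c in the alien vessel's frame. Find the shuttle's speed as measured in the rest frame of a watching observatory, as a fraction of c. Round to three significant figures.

Relativistic velocity addition: u = (u' + v)/(1 + u'v/c²), with u' = 0.665c and v = 0.927c.
Numerator: 0.665 + 0.927 = 1.592. Denominator: 1 + (0.665)(0.927) = 1.616455.
u = 1.592/1.616455 = 0.98487, so the speed is 0.985c.

0.985c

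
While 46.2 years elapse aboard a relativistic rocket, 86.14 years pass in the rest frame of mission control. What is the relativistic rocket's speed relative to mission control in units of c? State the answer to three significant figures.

0.844c

γ = Δt/Δτ = 86.14/46.2 = 1.8645.
β = √(1 − 1/γ²) = √(1 − 0.287657) = √0.712343 = 0.844.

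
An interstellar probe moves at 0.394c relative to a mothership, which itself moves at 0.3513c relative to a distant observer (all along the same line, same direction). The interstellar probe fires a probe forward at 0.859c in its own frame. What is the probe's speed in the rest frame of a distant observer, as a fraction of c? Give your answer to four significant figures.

First combine the probe and interstellar probe (S''→S'): u₁ = (0.859 + 0.394)/(1 + 0.859×0.394) = 1.253/1.338446 = 0.93616.
Then combine with the mothership (S'→S): u = (0.93616 + 0.3513)/(1 + 0.93616×0.3513) = 1.28746/1.328873008 = 0.96884.

0.9688c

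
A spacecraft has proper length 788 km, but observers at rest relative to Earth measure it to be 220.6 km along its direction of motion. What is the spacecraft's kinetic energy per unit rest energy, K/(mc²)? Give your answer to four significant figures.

From L = L₀/γ: γ = 788/220.6 = 3.57208.
K/(mc²) = γ − 1 = 3.57208 − 1 = 2.572.

2.572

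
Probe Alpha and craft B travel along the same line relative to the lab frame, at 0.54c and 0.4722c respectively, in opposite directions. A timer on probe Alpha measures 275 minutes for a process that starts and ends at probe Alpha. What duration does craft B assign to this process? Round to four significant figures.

465.2 minutes

Speed of probe Alpha in craft B's frame: u = (v_A + v_B)/(1 + v_A v_B/c²) = (0.54 + 0.4722)/(1 + 0.54×0.4722) = 1.0122/1.254988 = 0.80654; |u| = 0.80654c.
γ for this relative speed: γ = 1/√(1 − 0.650507) = 1.6915.
The clock on probe Alpha records proper time, so craft B measures Δt = γΔτ = 1.6915 × 275 = 465.2 minutes.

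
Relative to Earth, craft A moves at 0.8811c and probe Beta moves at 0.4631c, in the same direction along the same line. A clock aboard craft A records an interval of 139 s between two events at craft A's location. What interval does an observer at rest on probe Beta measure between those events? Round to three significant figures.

Speed of craft A in probe Beta's frame: u = (v_A − v_B)/(1 − v_A v_B/c²) = (0.8811 − 0.4631)/(1 − 0.8811×0.4631) = 0.418/0.59196259 = 0.70613; |u| = 0.70613c.
γ for this relative speed: γ = 1/√(1 − 0.49862) = 1.4123.
The clock on craft A records proper time, so probe Beta measures Δt = γΔτ = 1.4123 × 139 = 196 s.

196 s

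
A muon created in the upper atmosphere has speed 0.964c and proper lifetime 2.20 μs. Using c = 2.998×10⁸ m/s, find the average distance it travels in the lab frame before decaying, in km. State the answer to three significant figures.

2.39 km

With β = 0.964, γ = 1/√(1 − 0.964²) = 1/√0.070704 = 3.7608.
Lab-frame lifetime: Δt = γτ = 3.7608 × 2.20 μs = 8.2738 μs.
Distance: d = vΔt = 0.964 × 2.998×10⁸ m/s × 8.2738×10^-6 s = 2390 m = 2.39 km.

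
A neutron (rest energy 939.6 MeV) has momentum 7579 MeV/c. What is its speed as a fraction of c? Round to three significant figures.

βγ = pc/(mc²) = 7579/939.6 = 8.0662.
Since γ² = 1 + (βγ)² = 66.0636, γ = √66.0636 = 8.12795, and β = (βγ)/γ = 8.0662/8.12795 = 0.992.

0.992c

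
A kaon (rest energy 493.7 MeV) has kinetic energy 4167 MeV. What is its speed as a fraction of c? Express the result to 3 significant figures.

K = (γ−1)mc², so γ = 1 + 4167/493.7 = 9.4403.
Then v/c = √(1 − γ⁻²) = √(1 − 0.0112209) = √0.9887791 = 0.994.

0.994c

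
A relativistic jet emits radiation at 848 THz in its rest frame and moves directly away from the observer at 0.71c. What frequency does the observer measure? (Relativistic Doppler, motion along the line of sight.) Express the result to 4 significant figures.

Relativistic Doppler (source moving away): f_obs = f_src · √((1−β)/(1+β)).
With β = 0.71: factor = √(0.29/1.71) = 0.41181.
f_obs = 848 × 0.41181 = 349.2 THz.

349.2 THz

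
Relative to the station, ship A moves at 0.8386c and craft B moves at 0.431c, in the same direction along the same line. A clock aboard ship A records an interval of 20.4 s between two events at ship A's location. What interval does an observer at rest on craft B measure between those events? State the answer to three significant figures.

The velocity of ship A relative to craft B is (0.8386 − 0.431)c / (1 − 0.8386×0.431) = 0.63831c; relative speed 0.63831c.
At |u| = 0.63831c, γ = (1 − 0.40744)^(−1/2) = 1.2991.
Ship A's interval is proper; time dilation gives Δt_B = γΔτ = 1.2991 × 20.4 s = 26.5 s.

26.5 s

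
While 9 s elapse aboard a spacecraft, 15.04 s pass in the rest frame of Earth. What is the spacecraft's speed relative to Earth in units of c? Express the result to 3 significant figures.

0.801c

γ = Δt/Δτ = 15.04/9 = 1.6711.
β = √(1 − 1/γ²) = √(1 − 0.358092) = √0.641908 = 0.801.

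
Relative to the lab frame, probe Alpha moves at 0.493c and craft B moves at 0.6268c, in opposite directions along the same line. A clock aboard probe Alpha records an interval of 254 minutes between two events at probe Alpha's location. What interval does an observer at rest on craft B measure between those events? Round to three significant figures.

Transform probe Alpha's velocity into craft B's frame: (0.493 + 0.6268)/(1 + 0.493·0.6268) = 1.1198/1.3090124, so the relative speed is 0.85545c.
γ for this relative speed: γ = 1/√(1 − 0.731795) = 1.9309.
Probe Alpha's interval is proper; time dilation gives Δt_B = γΔτ = 1.9309 × 254 minutes = 490 minutes.

490 minutes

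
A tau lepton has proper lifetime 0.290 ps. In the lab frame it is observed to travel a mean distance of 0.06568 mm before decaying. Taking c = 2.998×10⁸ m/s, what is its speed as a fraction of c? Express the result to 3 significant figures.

Lab distance = (lab lifetime)·v = γτ·βc, so βγ = d/(cτ) = 6.568×10^-5/(2.998×10⁸ × 2.900×10^-13) = 0.75545.
With βγ = 0.75545: γ² = 1 + (βγ)² = 1.570705, and β = (βγ)/γ = 0.75545/1.25328 = 0.603.

0.603c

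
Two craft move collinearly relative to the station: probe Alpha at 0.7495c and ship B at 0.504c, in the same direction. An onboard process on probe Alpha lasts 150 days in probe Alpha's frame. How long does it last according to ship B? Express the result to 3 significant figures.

Transform probe Alpha's velocity into ship B's frame: (0.7495 − 0.504)/(1 − 0.7495·0.504) = 0.2455/0.622252, so the relative speed is 0.39453c.
At |u| = 0.39453c, γ = (1 − 0.155654)^(−1/2) = 1.0883.
Probe Alpha's interval is proper; time dilation gives Δt_B = γΔτ = 1.0883 × 150 days = 163 days.

163 days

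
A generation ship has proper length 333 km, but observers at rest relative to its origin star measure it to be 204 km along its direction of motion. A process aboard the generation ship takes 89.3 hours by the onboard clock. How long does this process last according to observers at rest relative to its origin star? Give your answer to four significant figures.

145.8 hours

From L = L₀/γ: γ = 333/204 = 1.63235.
The same γ dilates the second interval: 1.63235 × 89.3 hours = 145.8 hours.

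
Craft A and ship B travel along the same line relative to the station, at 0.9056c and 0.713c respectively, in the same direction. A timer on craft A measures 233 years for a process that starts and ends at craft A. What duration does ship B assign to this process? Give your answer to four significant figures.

277.6 years

Transform craft A's velocity into ship B's frame: (0.9056 − 0.713)/(1 − 0.9056·0.713) = 0.1926/0.3543072, so the relative speed is 0.5436c.
At |u| = 0.5436c, γ = (1 − 0.295501)^(−1/2) = 1.1914.
The clock on craft A records proper time, so ship B measures Δt = γΔτ = 1.1914 × 233 = 277.6 years.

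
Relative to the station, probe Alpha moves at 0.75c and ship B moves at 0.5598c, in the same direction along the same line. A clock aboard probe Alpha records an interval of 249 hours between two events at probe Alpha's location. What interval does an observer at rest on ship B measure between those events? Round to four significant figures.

263.6 hours

Transform probe Alpha's velocity into ship B's frame: (0.75 − 0.5598)/(1 − 0.75·0.5598) = 0.1902/0.58015, so the relative speed is 0.32785c.
At |u| = 0.32785c, γ = (1 − 0.107486)^(−1/2) = 1.0585.
Probe Alpha's interval is proper; time dilation gives Δt_B = γΔτ = 1.0585 × 249 hours = 263.6 hours.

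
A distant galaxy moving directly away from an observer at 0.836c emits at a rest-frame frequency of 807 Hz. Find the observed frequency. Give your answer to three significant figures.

241 Hz

Relativistic Doppler (source moving away): f_obs = f_src · √((1−β)/(1+β)).
With β = 0.836: factor = √(0.164/1.836) = 0.29887.
f_obs = 807 × 0.29887 = 241 Hz.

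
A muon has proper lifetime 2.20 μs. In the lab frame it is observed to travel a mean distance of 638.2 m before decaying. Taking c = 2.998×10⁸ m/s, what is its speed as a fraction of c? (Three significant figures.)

d = βγcτ ⇒ βγ = d/(cτ) = 638.2 m / (659.56 m) = 0.96761.
β = (βγ)/√(1+(βγ)²) = 0.96761/√1.936269 = 0.695.

0.695c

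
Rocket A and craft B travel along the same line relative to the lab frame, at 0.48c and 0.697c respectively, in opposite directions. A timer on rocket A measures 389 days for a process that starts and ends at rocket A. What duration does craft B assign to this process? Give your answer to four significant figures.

Speed of rocket A in craft B's frame: u = (v_A + v_B)/(1 + v_A v_B/c²) = (0.48 + 0.697)/(1 + 0.48×0.697) = 1.177/1.33456 = 0.88194; |u| = 0.88194c.
At |u| = 0.88194c, γ = (1 − 0.777818)^(−1/2) = 2.1215.
The clock on rocket A records proper time, so craft B measures Δt = γΔτ = 2.1215 × 389 = 825.3 days.

825.3 days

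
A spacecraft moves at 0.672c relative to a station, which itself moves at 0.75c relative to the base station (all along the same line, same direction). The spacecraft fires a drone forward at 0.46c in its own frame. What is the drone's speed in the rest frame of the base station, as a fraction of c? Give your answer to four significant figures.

First combine the drone and spacecraft (S''→S'): u₁ = (0.46 + 0.672)/(1 + 0.46×0.672) = 1.132/1.30912 = 0.8647.
Then combine with the station (S'→S): u = (0.8647 + 0.75)/(1 + 0.8647×0.75) = 1.6147/1.648525 = 0.97948.

0.9795c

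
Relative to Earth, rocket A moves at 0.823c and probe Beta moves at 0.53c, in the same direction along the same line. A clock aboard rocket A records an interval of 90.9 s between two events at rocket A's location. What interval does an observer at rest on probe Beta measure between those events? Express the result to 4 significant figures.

106.4 s

Speed of rocket A in probe Beta's frame: u = (v_A − v_B)/(1 − v_A v_B/c²) = (0.823 − 0.53)/(1 − 0.823×0.53) = 0.293/0.56381 = 0.51968; |u| = 0.51968c.
At |u| = 0.51968c, γ = (1 − 0.270067)^(−1/2) = 1.1705.
The clock on rocket A records proper time, so probe Beta measures Δt = γΔτ = 1.1705 × 90.9 = 106.4 s.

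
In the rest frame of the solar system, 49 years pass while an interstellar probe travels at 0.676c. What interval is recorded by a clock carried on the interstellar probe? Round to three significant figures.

36.1 years

γ = 1/√(1 − β²) = 1/√(1 − 0.456976) = 1/√0.543024 = 1/0.736902 = 1.357.
The moving clock records proper time: Δτ = Δt/γ = 49/1.357 = 36.1 years.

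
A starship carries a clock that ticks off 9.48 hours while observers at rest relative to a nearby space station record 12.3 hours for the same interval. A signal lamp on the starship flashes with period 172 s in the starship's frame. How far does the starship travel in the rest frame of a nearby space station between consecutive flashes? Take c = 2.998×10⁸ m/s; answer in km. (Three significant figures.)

4.26×10^7 km

The time-dilation ratio gives γ = 12.3/9.48 = 1.29747.
β = √(1 − 1/γ²) = 0.63716. Lab-frame period = γτ = 1.29747×172 s = 223.16 s. Distance = βc × γτ = 0.63716 × 2.998×10⁸ m/s × 223.16 s = 4.2628×10^10 m = 4.26×10^7 km.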